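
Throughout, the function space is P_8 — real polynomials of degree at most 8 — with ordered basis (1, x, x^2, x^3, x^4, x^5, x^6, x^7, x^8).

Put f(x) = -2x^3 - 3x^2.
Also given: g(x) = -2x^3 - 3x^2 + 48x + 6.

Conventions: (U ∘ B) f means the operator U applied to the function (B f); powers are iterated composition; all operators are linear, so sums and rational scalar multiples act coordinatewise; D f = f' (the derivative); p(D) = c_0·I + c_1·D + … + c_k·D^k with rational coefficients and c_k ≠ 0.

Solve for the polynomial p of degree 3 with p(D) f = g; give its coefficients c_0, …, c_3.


p(D) = I − 4·D^2 + (3/2)·D^3, i.e. c_0 = 1, c_1 = 0, c_2 = -4, c_3 = 3/2

D^0 f = -2x^3 - 3x^2
D^1 f = -6x^2 - 6x
D^2 f = -12x - 6
D^3 f = -12
matching coefficients of g against c_0 f + c_1 Df + … from the top degree down determines the c_i
solution: c_0 = 1, c_1 = 0, c_2 = -4, c_3 = 3/2


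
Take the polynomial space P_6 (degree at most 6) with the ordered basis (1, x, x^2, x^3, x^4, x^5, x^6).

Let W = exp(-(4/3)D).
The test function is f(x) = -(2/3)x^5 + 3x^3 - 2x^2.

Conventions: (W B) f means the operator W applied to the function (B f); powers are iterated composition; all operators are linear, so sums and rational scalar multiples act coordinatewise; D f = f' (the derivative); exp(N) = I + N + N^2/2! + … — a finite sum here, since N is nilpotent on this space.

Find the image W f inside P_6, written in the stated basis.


g(x) = -(2/3)x^5 + (40/9)x^4 - (239/27)x^3 + (146/81)x^2 + (2624/243)x - 5728/729

order-1 term: (40/9)x^4 - 12x^2 + (16/3)x
order-2 term: -(320/27)x^3 + 16x - 32/9
order-3 term: (1280/81)x^2 - 64/9
order-4 term: -(2560/243)x
order-5 term: 2048/729
the series for exp(-(4/3)D) f terminates at order 5
exp(-(4/3)D) f = -(2/3)x^5 + (40/9)x^4 - (239/27)x^3 + (146/81)x^2 + (2624/243)x - 5728/729


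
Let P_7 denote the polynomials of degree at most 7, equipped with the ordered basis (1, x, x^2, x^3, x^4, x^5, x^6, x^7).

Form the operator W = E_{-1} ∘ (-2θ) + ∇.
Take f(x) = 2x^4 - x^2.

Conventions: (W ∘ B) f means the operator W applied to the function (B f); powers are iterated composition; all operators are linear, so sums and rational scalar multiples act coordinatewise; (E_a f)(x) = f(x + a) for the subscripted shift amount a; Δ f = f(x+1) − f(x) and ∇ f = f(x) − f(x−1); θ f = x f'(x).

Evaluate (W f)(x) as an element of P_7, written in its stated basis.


the result is g(x) = -16x^4 + 72x^3 - 104x^2 + 62x - 13

θ f = 8x^4 - 2x^2
(-2θ) f = -16x^4 + 4x^2
E_{-1} (-2θ) f = -16x^4 + 64x^3 - 92x^2 + 56x - 12
∇ f = 8x^3 - 12x^2 + 6x - 1
(E_{-1} ∘ (-2θ) + ∇) f = -16x^4 + 72x^3 - 104x^2 + 62x - 13


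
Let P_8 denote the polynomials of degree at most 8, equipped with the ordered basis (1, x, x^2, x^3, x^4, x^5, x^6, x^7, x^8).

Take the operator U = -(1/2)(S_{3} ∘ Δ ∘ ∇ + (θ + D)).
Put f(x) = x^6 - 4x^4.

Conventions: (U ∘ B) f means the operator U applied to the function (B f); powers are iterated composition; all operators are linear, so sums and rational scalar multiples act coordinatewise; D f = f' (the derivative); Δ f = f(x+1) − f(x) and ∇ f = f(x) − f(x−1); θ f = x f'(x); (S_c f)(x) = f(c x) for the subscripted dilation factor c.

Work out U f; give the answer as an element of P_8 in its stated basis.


the result is g(x) = -3x^6 - 3x^5 - 1207x^4 + 8x^3 + 81x^2 + 3

∇ f = 6x^5 - 15x^4 + 4x^3 + 9x^2 - 10x + 3
Δ ∇ f = 30x^4 - 18x^2 - 6
S_{3} Δ ∇ f = 2430x^4 - 162x^2 - 6
θ f = 6x^6 - 16x^4
D f = 6x^5 - 16x^3
(θ + D) f = 6x^6 + 6x^5 - 16x^4 - 16x^3
(S_{3} ∘ Δ ∘ ∇ + (θ + D)) f = 6x^6 + 6x^5 + 2414x^4 - 16x^3 - 162x^2 - 6
(-(1/2)(S_{3} ∘ Δ ∘ ∇ + (θ + D))) f = -3x^6 - 3x^5 - 1207x^4 + 8x^3 + 81x^2 + 3


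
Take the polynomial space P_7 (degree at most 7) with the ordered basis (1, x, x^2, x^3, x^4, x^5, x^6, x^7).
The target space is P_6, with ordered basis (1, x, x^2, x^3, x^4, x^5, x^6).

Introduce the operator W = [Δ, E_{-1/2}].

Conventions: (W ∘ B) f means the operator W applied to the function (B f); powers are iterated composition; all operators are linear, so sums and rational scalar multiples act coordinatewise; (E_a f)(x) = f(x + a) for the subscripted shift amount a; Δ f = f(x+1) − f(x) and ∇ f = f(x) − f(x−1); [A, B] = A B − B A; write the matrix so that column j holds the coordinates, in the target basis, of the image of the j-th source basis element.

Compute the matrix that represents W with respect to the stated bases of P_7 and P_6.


the matrix is [[0, 0, 0, 0, 0, 0, 0, 0]; [0, 0, 0, 0, 0, 0, 0, 0]; [0, 0, 0, 0, 0, 0, 0, 0]; [0, 0, 0, 0, 0, 0, 0, 0]; [0, 0, 0, 0, 0, 0, 0, 0]; [0, 0, 0, 0, 0, 0, 0, 0]; [0, 0, 0, 0, 0, 0, 0, 0]] (rows listed top to bottom)

image of 1: 0
image of x: 0
image of x^2: 0
image of x^3: 0
image of x^4: 0
image of x^5: 0
image of x^6: 0
image of x^7: 0
each image's coordinates form column j of the matrix


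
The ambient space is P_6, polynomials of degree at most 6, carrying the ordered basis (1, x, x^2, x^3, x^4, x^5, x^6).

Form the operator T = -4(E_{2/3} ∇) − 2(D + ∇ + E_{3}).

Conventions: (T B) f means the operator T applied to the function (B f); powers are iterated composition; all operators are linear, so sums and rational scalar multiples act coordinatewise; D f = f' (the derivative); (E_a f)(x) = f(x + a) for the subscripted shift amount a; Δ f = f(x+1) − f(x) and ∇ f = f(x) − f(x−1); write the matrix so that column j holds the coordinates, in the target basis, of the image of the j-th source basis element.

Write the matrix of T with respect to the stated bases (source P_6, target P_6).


image of 1: -2
image of x: -2x - 14
image of x^2: -2x^2 - 28x - 52/3
image of x^3: -2x^3 - 42x^2 - 52x - 172/3
image of x^4: -2x^4 - 56x^3 - 104x^2 - (688/3)x - 4340/27
image of x^5: -2x^5 - 70x^4 - (520/3)x^3 - (1720/3)x^2 - (21700/27)x - 39572/81
image of x^6: -2x^6 - 84x^5 - 260x^4 - (3440/3)x^3 - (21700/9)x^2 - (79144/27)x - 117964/81
each image's coordinates form column j of the matrix

the matrix is [[-2, -14, -52/3, -172/3, -4340/27, -39572/81, -117964/81]; [0, -2, -28, -52, -688/3, -21700/27, -79144/27]; [0, 0, -2, -42, -104, -1720/3, -21700/9]; [0, 0, 0, -2, -56, -520/3, -3440/3]; [0, 0, 0, 0, -2, -70, -260]; [0, 0, 0, 0, 0, -2, -84]; [0, 0, 0, 0, 0, 0, -2]] (rows listed top to bottom)


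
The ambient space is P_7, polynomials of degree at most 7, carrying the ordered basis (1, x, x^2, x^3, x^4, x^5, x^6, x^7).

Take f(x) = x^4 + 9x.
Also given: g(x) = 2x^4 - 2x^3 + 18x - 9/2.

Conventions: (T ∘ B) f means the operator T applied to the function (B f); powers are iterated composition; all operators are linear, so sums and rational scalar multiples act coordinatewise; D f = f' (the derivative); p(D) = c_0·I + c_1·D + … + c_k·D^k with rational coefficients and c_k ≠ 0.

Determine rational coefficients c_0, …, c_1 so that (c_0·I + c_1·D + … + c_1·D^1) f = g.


c_0 = 2, c_1 = -1/2

D^0 f = x^4 + 9x
D^1 f = 4x^3 + 9
matching coefficients of g against c_0 f + c_1 Df + … from the top degree down determines the c_i
solution: c_0 = 2, c_1 = -1/2


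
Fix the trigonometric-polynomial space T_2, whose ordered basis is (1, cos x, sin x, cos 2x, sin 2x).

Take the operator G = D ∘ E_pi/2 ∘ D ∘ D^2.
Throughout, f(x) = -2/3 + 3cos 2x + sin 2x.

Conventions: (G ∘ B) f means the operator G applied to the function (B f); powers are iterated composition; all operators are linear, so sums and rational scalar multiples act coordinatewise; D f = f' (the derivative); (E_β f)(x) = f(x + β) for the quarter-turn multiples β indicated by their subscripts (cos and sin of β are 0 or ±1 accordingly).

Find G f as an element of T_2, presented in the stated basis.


g(x) = -48cos 2x - 16sin 2x

D f = 2cos 2x - 6sin 2x
D D f = -12cos 2x - 4sin 2x
D D^2 f = -8cos 2x + 24sin 2x
E_pi/2 D D^2 f = 8cos 2x - 24sin 2x
D E_pi/2 D D^2 f = -48cos 2x - 16sin 2x


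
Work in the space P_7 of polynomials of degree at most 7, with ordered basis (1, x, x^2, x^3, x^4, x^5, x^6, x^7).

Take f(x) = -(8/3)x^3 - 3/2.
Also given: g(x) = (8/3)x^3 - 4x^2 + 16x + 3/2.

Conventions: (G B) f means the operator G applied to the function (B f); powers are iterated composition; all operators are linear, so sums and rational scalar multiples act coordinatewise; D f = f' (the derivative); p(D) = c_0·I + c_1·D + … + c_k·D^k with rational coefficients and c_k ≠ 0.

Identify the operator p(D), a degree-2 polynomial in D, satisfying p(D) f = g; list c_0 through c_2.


p(D) = -I + (1/2)·D − D^2, i.e. c_0 = -1, c_1 = 1/2, c_2 = -1

D^0 f = -(8/3)x^3 - 3/2
D^1 f = -8x^2
D^2 f = -16x
matching coefficients of g against c_0 f + c_1 Df + … from the top degree down determines the c_i
solution: c_0 = -1, c_1 = 1/2, c_2 = -1


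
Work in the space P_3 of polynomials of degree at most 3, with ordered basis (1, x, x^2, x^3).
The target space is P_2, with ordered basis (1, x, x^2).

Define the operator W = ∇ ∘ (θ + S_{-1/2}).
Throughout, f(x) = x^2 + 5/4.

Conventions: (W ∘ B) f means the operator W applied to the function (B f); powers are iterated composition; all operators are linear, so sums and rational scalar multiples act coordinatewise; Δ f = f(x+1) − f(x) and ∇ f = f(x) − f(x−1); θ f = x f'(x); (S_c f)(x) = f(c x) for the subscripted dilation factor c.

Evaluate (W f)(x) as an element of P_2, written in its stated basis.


θ f = 2x^2
S_{-1/2} f = (1/4)x^2 + 5/4
(θ + S_{-1/2}) f = (9/4)x^2 + 5/4
∇ (θ + S_{-1/2}) f = (9/2)x - 9/4

g(x) = (9/2)x - 9/4


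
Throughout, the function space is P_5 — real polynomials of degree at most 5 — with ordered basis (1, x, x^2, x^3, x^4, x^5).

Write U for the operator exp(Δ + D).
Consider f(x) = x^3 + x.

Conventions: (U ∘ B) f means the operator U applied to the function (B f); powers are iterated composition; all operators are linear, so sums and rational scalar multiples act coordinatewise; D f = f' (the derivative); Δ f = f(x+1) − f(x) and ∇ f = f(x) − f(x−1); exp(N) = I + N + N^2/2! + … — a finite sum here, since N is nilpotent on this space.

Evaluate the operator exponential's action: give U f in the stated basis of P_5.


g(x) = x^3 + 6x^2 + 16x + 17

order-1 term: 6x^2 + 3x + 3
order-2 term: 12x + 6
order-3 term: 8
the series for exp(Δ + D) f terminates at order 3
exp(Δ + D) f = x^3 + 6x^2 + 16x + 17


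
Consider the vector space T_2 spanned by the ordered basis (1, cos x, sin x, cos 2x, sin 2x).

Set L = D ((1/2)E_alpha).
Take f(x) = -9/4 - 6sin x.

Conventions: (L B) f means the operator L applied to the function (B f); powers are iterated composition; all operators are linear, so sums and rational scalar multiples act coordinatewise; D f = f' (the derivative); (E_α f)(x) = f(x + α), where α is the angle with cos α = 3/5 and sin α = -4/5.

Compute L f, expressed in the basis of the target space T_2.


E_alpha f = -9/4 + (24/5)cos x - (18/5)sin x
((1/2)E_alpha) f = -9/8 + (12/5)cos x - (9/5)sin x
D ((1/2)E_alpha) f = -(9/5)cos x - (12/5)sin x

the image equals g(x) = -(9/5)cos x - (12/5)sin x


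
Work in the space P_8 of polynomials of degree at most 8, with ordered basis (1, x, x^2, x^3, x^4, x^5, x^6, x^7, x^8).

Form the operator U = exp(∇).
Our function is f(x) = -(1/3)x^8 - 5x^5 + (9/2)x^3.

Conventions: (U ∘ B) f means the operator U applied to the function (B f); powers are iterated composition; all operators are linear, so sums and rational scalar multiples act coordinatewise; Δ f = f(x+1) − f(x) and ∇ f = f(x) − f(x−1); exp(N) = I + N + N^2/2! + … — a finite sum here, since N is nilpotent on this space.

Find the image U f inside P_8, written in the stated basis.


g(x) = -(1/3)x^8 - (8/3)x^7 + (41/3)x^5 - (145/3)x^4 - (197/6)x^3 + (295/2)x^2 - 49x - 187/6

order-1 term: -(8/3)x^7 + (28/3)x^6 - (56/3)x^5 - (5/3)x^4 + (94/3)x^3 - (163/6)x^2 + (53/6)x - 1/6
order-2 term: -(28/3)x^6 + 56x^5 - (490/3)x^4 + 230x^3 - (418/3)x^2 + (13/2)x + 115/6
order-3 term: -(56/3)x^5 + 140x^4 - (1400/3)x^3 + 790x^2 - (1958/3)x + 403/2
order-4 term: -(70/3)x^4 + (560/3)x^3 - (1820/3)x^2 + (2725/3)x - 517
order-5 term: -(56/3)x^3 + 140x^2 - (1120/3)x + 345
order-6 term: -(28/3)x^2 + 56x - 266/3
order-7 term: -(8/3)x + 28/3
order-8 term: -1/3
the series for exp(∇) f terminates at order 8
exp(∇) f = -(1/3)x^8 - (8/3)x^7 + (41/3)x^5 - (145/3)x^4 - (197/6)x^3 + (295/2)x^2 - 49x - 187/6


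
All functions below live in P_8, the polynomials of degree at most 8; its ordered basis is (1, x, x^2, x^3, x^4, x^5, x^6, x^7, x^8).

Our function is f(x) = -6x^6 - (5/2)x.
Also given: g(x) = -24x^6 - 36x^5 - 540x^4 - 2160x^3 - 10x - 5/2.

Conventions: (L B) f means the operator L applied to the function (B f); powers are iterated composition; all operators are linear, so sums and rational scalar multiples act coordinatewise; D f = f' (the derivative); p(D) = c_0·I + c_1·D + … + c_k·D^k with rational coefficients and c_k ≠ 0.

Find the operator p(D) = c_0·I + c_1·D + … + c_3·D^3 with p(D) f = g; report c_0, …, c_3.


D^0 f = -6x^6 - (5/2)x
D^1 f = -36x^5 - 5/2
D^2 f = -180x^4
D^3 f = -720x^3
matching coefficients of g against c_0 f + c_1 Df + … from the top degree down determines the c_i
solution: c_0 = 4, c_1 = 1, c_2 = 3, c_3 = 3

p(D) = 4·I + D + 3·D^2 + 3·D^3, i.e. c_0 = 4, c_1 = 1, c_2 = 3, c_3 = 3


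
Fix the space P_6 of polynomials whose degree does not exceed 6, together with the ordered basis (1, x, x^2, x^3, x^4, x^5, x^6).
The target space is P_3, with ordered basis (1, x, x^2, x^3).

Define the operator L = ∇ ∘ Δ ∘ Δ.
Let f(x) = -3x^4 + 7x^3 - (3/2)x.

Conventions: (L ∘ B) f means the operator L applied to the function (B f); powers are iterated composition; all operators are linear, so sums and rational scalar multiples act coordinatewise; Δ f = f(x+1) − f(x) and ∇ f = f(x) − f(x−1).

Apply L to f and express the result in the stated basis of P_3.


the result is g(x) = -72x + 6

Δ f = -12x^3 + 3x^2 + 9x + 5/2
Δ Δ f = -36x^2 - 30x
∇ (Δ ∘ Δ) f = -72x + 6


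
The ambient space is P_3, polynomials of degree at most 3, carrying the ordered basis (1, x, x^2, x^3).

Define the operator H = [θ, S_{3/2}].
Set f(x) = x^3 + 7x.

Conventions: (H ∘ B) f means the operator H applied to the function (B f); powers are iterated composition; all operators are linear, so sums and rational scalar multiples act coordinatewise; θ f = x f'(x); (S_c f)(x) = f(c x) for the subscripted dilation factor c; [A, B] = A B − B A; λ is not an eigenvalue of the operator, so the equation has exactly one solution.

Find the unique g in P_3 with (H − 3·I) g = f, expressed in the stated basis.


write g with unknown coordinates in the stated basis and equate coefficients in (H − 3·I) g = f
solving from the highest basis element down gives g = -(1/3)x^3 - (7/3)x
check: H g = 0
so H g − 3·g = x^3 + 7x = f ✓

the result is g(x) = -(1/3)x^3 - (7/3)x


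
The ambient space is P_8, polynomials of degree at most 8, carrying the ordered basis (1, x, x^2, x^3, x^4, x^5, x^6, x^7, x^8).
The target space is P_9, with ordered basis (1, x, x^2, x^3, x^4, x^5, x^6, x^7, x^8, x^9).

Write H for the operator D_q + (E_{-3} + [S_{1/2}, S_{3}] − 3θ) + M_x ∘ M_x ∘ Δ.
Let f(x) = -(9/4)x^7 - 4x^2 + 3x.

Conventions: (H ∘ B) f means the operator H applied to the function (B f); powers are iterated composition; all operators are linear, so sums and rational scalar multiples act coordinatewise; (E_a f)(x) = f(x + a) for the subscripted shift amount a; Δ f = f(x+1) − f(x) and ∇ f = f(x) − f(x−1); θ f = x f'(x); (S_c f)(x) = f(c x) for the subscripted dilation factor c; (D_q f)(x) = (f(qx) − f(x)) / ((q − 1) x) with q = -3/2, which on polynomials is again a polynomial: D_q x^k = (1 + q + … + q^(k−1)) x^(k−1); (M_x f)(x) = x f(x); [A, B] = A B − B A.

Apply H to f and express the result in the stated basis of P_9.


the image equals g(x) = -(63/4)x^8 - (9/4)x^7 - (12231/256)x^6 - 504x^5 + 2079x^4 - (12805/2)x^3 + (22997/2)x^2 - (45847/4)x + 19515/4

D_q f = -(4167/256)x^6 + 2x + 3
E_{-3} f = -(9/4)x^7 + (189/4)x^6 - (1701/4)x^5 + (8505/4)x^4 - (25515/4)x^3 + (45911/4)x^2 - (45819/4)x + 19503/4
S_{3} f = -(19683/4)x^7 - 36x^2 + 9x
S_{1/2} S_{3} f = -(19683/512)x^7 - 9x^2 + (9/2)x
S_{1/2} f = -(9/512)x^7 - x^2 + (3/2)x
S_{3} S_{1/2} f = -(19683/512)x^7 - 9x^2 + (9/2)x
[S_{1/2}, S_{3}] f = 0
θ f = -(63/4)x^7 - 8x^2 + 3x
(-3θ) f = (189/4)x^7 + 24x^2 - 9x
(E_{-3} + [S_{1/2}, S_{3}] − 3θ) f = 45x^7 + (189/4)x^6 - (1701/4)x^5 + (8505/4)x^4 - (25515/4)x^3 + (46007/4)x^2 - (45855/4)x + 19503/4
Δ f = -(63/4)x^6 - (189/4)x^5 - (315/4)x^4 - (315/4)x^3 - (189/4)x^2 - (95/4)x - 13/4
M_x Δ f = -(63/4)x^7 - (189/4)x^6 - (315/4)x^5 - (315/4)x^4 - (189/4)x^3 - (95/4)x^2 - (13/4)x
M_x M_x Δ f = -(63/4)x^8 - (189/4)x^7 - (315/4)x^6 - (315/4)x^5 - (189/4)x^4 - (95/4)x^3 - (13/4)x^2
(D_q + (E_{-3} + [S_{1/2}, S_{3}] − 3θ) + M_x ∘ M_x ∘ Δ) f = -(63/4)x^8 - (9/4)x^7 - (12231/256)x^6 - 504x^5 + 2079x^4 - (12805/2)x^3 + (22997/2)x^2 - (45847/4)x + 19515/4


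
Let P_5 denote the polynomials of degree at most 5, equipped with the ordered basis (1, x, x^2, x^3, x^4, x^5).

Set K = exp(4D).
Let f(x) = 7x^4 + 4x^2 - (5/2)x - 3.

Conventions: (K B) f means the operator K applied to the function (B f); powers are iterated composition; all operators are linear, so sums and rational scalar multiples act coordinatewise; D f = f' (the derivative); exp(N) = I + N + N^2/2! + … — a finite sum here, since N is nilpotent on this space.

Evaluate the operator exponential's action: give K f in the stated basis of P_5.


the image equals g(x) = 7x^4 + 112x^3 + 676x^2 + (3643/2)x + 1843

order-1 term: 112x^3 + 32x - 10
order-2 term: 672x^2 + 64
order-3 term: 1792x
order-4 term: 1792
the series for exp(4D) f terminates at order 4
exp(4D) f = 7x^4 + 112x^3 + 676x^2 + (3643/2)x + 1843


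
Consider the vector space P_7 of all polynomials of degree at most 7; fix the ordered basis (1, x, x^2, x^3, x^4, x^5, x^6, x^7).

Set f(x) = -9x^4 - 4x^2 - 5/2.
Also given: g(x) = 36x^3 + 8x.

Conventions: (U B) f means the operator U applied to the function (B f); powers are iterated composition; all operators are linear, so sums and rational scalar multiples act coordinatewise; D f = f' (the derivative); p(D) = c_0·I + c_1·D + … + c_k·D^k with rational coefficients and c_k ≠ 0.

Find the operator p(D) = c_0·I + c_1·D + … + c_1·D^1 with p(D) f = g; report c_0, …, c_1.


p(D) = -D, i.e. c_0 = 0, c_1 = -1

D^0 f = -9x^4 - 4x^2 - 5/2
D^1 f = -36x^3 - 8x
matching coefficients of g against c_0 f + c_1 Df + … from the top degree down determines the c_i
solution: c_0 = 0, c_1 = -1


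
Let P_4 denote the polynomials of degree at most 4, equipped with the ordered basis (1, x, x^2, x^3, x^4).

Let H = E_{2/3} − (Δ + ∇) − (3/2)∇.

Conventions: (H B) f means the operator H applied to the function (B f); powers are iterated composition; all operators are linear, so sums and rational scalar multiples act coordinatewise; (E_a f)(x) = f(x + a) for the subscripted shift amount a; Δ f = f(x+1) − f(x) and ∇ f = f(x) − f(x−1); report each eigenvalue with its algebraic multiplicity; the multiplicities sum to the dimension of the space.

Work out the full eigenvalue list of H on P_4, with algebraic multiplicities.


λ = 1 (multiplicity 5)

image of 1: 1
image of x: x - 17/6
image of x^2: x^2 - (17/3)x + 35/18
image of x^3: x^3 - (17/2)x^2 + (35/6)x - 173/54
image of x^4: x^4 - (34/3)x^3 + (35/3)x^2 - (346/27)x + 275/162
the matrix is upper triangular; its diagonal is (1, 1, 1, 1, 1)
for a triangular matrix the eigenvalues are the diagonal entries, with algebraic multiplicity their repetition count


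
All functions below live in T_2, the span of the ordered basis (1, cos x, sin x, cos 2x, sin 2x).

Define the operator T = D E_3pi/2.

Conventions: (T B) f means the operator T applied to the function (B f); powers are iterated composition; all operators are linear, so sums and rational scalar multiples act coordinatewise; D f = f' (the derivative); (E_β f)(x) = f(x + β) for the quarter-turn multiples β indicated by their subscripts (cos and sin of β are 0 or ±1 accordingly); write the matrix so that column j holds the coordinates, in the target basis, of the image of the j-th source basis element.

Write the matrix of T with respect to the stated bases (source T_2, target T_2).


image of 1: 0
image of cos x: cos x
image of sin x: sin x
image of cos 2x: 2sin 2x
image of sin 2x: -2cos 2x
each image's coordinates form column j of the matrix

the matrix is [[0, 0, 0, 0, 0]; [0, 1, 0, 0, 0]; [0, 0, 1, 0, 0]; [0, 0, 0, 0, -2]; [0, 0, 0, 2, 0]] (rows listed top to bottom)


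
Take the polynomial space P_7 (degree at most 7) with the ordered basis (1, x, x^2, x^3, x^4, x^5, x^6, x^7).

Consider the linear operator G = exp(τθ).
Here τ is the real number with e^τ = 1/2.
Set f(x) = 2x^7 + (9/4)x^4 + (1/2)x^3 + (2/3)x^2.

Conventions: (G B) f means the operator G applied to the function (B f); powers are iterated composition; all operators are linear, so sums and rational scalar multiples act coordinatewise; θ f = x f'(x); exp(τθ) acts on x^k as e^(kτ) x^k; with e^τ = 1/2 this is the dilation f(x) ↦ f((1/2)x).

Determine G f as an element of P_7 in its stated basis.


g(x) = (1/64)x^7 + (9/64)x^4 + (1/16)x^3 + (1/6)x^2

exp(τθ) x^k = e^(kτ) x^k; with e^τ = 1/2 this sends x^k to (1/2)^k x^k
x^2 ↦ 1/4 x^2
x^3 ↦ 1/8 x^3
x^4 ↦ 1/16 x^4
x^7 ↦ 1/128 x^7
applying this coordinatewise to f: exp(τθ) f = (1/64)x^7 + (9/64)x^4 + (1/16)x^3 + (1/6)x^2


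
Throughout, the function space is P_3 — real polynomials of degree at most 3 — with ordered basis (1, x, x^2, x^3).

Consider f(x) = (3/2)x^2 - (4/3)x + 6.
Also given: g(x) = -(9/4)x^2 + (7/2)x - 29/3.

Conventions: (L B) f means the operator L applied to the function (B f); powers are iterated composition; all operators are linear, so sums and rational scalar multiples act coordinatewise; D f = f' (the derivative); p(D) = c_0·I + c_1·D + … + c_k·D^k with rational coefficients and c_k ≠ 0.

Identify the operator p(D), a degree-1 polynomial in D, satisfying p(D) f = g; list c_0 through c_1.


p(D) = -(3/2)·I + (1/2)·D, i.e. c_0 = -3/2, c_1 = 1/2

D^0 f = (3/2)x^2 - (4/3)x + 6
D^1 f = 3x - 4/3
matching coefficients of g against c_0 f + c_1 Df + … from the top degree down determines the c_i
solution: c_0 = -3/2, c_1 = 1/2


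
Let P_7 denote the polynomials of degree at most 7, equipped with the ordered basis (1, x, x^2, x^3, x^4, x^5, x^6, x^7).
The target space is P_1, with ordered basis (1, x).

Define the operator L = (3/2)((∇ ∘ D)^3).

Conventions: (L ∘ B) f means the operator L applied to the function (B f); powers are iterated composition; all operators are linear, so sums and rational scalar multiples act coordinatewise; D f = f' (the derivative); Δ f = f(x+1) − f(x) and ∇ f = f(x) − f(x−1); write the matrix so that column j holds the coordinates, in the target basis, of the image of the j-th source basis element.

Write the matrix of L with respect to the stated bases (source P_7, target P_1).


the matrix is [[0, 0, 0, 0, 0, 0, 1080, -11340]; [0, 0, 0, 0, 0, 0, 0, 7560]] (rows listed top to bottom)

image of 1: 0
image of x: 0
image of x^2: 0
image of x^3: 0
image of x^4: 0
image of x^5: 0
image of x^6: 1080
image of x^7: 7560x - 11340
each image's coordinates form column j of the matrix


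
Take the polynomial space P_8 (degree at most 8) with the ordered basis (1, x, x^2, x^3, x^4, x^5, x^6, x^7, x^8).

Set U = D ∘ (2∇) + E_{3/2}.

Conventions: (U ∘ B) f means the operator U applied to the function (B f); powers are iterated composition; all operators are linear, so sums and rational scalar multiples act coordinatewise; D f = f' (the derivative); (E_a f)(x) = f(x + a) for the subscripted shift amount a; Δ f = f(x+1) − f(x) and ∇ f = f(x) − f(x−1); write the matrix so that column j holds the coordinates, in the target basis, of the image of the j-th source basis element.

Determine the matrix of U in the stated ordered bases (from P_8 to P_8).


image of 1: 1
image of x: x + 3/2
image of x^2: x^2 + 3x + 25/4
image of x^3: x^3 + (9/2)x^2 + (75/4)x - 21/8
image of x^4: x^4 + 6x^3 + (75/2)x^2 - (21/2)x + 209/16
image of x^5: x^5 + (15/2)x^4 + (125/2)x^3 - (105/4)x^2 + (1045/16)x - 77/32
image of x^6: x^6 + 9x^5 + (375/4)x^4 - (105/2)x^3 + (3135/16)x^2 - (231/16)x + 1497/64
image of x^7: x^7 + (21/2)x^6 + (525/4)x^5 - (735/8)x^4 + (7315/16)x^3 - (1617/32)x^2 + (10479/64)x + 395/128
image of x^8: x^8 + 12x^7 + 175x^6 - 147x^5 + (7315/8)x^4 - (539/4)x^3 + (10479/16)x^2 + (395/16)x + 10657/256
each image's coordinates form column j of the matrix

the matrix is [[1, 3/2, 25/4, -21/8, 209/16, -77/32, 1497/64, 395/128, 10657/256]; [0, 1, 3, 75/4, -21/2, 1045/16, -231/16, 10479/64, 395/16]; [0, 0, 1, 9/2, 75/2, -105/4, 3135/16, -1617/32, 10479/16]; [0, 0, 0, 1, 6, 125/2, -105/2, 7315/16, -539/4]; [0, 0, 0, 0, 1, 15/2, 375/4, -735/8, 7315/8]; [0, 0, 0, 0, 0, 1, 9, 525/4, -147]; [0, 0, 0, 0, 0, 0, 1, 21/2, 175]; [0, 0, 0, 0, 0, 0, 0, 1, 12]; [0, 0, 0, 0, 0, 0, 0, 0, 1]] (rows listed top to bottom)


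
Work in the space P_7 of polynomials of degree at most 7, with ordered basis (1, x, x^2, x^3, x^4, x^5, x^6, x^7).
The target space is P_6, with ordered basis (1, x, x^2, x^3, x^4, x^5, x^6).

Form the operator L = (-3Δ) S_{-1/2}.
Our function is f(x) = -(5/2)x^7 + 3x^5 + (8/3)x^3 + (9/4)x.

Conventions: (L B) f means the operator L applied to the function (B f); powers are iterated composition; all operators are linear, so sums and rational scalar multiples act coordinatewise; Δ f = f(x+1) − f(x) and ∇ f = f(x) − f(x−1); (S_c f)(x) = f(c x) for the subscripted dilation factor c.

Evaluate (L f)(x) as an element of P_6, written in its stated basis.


S_{-1/2} f = (5/256)x^7 - (3/32)x^5 - (1/3)x^3 - (9/8)x
Δ S_{-1/2} f = (35/256)x^6 + (105/256)x^5 + (55/256)x^4 - (65/256)x^3 - (391/256)x^2 - (341/256)x - 1177/768
(-3Δ) S_{-1/2} f = -(105/256)x^6 - (315/256)x^5 - (165/256)x^4 + (195/256)x^3 + (1173/256)x^2 + (1023/256)x + 1177/256

the image equals g(x) = -(105/256)x^6 - (315/256)x^5 - (165/256)x^4 + (195/256)x^3 + (1173/256)x^2 + (1023/256)x + 1177/256


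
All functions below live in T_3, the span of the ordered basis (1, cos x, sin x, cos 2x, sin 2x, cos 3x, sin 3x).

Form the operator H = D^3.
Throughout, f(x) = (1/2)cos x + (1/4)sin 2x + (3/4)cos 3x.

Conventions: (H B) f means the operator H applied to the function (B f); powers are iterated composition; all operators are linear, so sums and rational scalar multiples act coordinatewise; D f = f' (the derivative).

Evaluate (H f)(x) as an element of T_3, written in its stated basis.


D f = -(1/2)sin x + (1/2)cos 2x - (9/4)sin 3x
D D f = -(1/2)cos x - sin 2x - (27/4)cos 3x
D D D f = (1/2)sin x - 2cos 2x + (81/4)sin 3x

g(x) = (1/2)sin x - 2cos 2x + (81/4)sin 3x


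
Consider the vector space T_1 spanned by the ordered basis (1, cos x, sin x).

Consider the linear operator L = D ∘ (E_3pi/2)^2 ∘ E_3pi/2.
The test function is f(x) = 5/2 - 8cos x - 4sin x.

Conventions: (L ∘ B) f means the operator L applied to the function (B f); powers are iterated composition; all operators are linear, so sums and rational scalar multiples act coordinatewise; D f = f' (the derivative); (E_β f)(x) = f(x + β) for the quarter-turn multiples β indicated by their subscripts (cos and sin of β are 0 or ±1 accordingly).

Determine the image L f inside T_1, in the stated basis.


E_3pi/2 f = 5/2 + 4cos x - 8sin x
E_3pi/2 E_3pi/2 f = 5/2 + 8cos x + 4sin x
E_3pi/2 E_3pi/2 E_3pi/2 f = 5/2 - 4cos x + 8sin x
D (E_3pi/2)^2 E_3pi/2 f = 8cos x + 4sin x

g(x) = 8cos x + 4sin x


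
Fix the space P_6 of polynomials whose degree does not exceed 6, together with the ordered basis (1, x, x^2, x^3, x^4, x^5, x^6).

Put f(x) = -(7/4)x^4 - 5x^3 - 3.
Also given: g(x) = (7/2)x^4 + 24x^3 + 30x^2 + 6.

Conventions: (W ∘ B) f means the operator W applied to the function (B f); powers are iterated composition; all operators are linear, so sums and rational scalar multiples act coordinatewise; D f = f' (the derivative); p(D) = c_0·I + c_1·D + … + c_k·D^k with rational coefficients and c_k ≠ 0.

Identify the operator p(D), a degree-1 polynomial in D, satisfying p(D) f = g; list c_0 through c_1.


D^0 f = -(7/4)x^4 - 5x^3 - 3
D^1 f = -7x^3 - 15x^2
matching coefficients of g against c_0 f + c_1 Df + … from the top degree down determines the c_i
solution: c_0 = -2, c_1 = -2

c_0 = -2, c_1 = -2


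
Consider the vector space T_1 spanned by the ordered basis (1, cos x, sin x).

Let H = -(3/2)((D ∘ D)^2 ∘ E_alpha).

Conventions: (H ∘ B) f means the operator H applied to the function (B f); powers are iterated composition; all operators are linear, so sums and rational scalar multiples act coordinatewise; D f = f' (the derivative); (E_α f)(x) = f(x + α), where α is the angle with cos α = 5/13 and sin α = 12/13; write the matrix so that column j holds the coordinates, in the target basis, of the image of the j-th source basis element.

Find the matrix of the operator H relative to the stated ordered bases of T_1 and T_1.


image of 1: 0
image of cos x: -(15/26)cos x + (18/13)sin x
image of sin x: -(18/13)cos x - (15/26)sin x
each image's coordinates form column j of the matrix

the matrix is [[0, 0, 0]; [0, -15/26, -18/13]; [0, 18/13, -15/26]] (rows listed top to bottom)


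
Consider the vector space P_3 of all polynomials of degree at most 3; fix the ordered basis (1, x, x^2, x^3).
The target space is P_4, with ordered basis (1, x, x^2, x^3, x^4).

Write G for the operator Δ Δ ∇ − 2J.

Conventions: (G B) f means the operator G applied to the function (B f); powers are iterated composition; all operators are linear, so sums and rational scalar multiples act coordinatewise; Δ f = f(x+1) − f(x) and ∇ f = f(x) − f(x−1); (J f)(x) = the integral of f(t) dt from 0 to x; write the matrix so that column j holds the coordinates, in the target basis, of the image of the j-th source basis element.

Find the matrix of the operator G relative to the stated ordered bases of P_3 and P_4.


image of 1: -2x
image of x: -x^2
image of x^2: -(2/3)x^3
image of x^3: -(1/2)x^4 + 6
each image's coordinates form column j of the matrix

the matrix is [[0, 0, 0, 6]; [-2, 0, 0, 0]; [0, -1, 0, 0]; [0, 0, -2/3, 0]; [0, 0, 0, -1/2]] (rows listed top to bottom)


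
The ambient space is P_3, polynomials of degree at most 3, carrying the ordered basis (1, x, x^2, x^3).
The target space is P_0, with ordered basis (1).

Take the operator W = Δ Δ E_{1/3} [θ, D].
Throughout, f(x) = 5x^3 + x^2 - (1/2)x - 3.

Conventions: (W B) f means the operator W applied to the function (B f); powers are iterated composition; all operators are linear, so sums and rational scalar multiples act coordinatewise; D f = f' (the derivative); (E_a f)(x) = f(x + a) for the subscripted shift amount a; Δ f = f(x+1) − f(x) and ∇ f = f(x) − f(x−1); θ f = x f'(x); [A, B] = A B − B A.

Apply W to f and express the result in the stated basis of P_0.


D f = 15x^2 + 2x - 1/2
θ D f = 30x^2 + 2x
θ f = 15x^3 + 2x^2 - (1/2)x
D θ f = 45x^2 + 4x - 1/2
[θ, D] f = -15x^2 - 2x + 1/2
E_{1/3} [θ, D] f = -15x^2 - 12x - 11/6
Δ E_{1/3} [θ, D] f = -30x - 27
Δ (Δ E_{1/3} [θ, D]) f = -30

the result is g(x) = -30


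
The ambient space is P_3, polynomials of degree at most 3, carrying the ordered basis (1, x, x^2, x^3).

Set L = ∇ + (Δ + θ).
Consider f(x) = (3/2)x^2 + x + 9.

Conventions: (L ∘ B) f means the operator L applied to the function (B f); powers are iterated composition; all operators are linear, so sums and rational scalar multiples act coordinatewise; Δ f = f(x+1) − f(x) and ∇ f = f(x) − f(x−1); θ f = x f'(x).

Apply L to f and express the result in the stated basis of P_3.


∇ f = 3x - 1/2
Δ f = 3x + 5/2
θ f = 3x^2 + x
(Δ + θ) f = 3x^2 + 4x + 5/2
(∇ + (Δ + θ)) f = 3x^2 + 7x + 2

the image equals g(x) = 3x^2 + 7x + 2


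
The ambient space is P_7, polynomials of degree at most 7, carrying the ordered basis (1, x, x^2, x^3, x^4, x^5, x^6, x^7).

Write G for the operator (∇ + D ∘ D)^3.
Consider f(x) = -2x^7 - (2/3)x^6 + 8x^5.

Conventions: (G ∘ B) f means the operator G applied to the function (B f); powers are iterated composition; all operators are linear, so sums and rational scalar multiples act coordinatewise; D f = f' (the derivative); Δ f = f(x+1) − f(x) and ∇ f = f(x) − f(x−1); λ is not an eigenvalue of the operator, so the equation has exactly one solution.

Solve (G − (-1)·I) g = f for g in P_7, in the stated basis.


g(x) = -2x^7 - (2/3)x^6 + 8x^5 + 420x^4 + 2600x^3 + 6180x^2 - 5880x - 30588

write g with unknown coordinates in the stated basis and equate coefficients in (G − (-1)·I) g = f
solving from the highest basis element down gives g = -2x^7 - (2/3)x^6 + 8x^5 + 420x^4 + 2600x^3 + 6180x^2 - 5880x - 30588
check: G g = -420x^4 - 2600x^3 - 6180x^2 + 5880x + 30588
so G g − (-1)·g = -2x^7 - (2/3)x^6 + 8x^5 = f ✓


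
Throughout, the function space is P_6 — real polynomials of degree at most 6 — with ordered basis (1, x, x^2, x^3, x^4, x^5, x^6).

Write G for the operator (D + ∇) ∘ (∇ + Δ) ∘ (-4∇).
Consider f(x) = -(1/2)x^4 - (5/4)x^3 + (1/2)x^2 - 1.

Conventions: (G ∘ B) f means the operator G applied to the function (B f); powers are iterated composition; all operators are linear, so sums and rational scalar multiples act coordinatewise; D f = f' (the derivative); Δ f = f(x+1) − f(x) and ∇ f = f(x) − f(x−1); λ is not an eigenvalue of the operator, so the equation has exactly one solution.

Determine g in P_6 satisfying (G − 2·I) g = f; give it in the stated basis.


the result is g(x) = (1/4)x^4 + (5/8)x^3 - (1/4)x^2 - 48x + 13/2

write g with unknown coordinates in the stated basis and equate coefficients in (G − 2·I) g = f
solving from the highest basis element down gives g = (1/4)x^4 + (5/8)x^3 - (1/4)x^2 - 48x + 13/2
check: G g = -96x + 12
so G g − 2·g = -(1/2)x^4 - (5/4)x^3 + (1/2)x^2 - 1 = f ✓


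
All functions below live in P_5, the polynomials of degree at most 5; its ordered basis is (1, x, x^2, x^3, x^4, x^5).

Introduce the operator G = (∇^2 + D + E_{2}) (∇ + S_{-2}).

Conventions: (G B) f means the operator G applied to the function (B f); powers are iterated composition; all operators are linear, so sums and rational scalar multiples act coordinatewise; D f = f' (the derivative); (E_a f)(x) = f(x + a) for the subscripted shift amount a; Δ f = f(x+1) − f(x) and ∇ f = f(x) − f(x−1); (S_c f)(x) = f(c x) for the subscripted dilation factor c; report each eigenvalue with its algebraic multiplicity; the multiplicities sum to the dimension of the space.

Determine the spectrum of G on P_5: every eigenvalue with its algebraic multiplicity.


λ = -32 (multiplicity 1), λ = -8 (multiplicity 1), λ = -2 (multiplicity 1), λ = 1 (multiplicity 1), λ = 4 (multiplicity 1), λ = 16 (multiplicity 1)

image of 1: 1
image of x: -2x - 5
image of x^2: 4x^2 + 26x + 29
image of x^3: -8x^3 - 69x^2 - 129x - 6
image of x^4: 16x^4 + 196x^3 + 606x^2 + 168x + 463
image of x^5: -32x^5 - 475x^4 - 1870x^3 - 540x^2 - 4885x + 112
the matrix is upper triangular; its diagonal is (1, -2, 4, -8, 16, -32)
for a triangular matrix the eigenvalues are the diagonal entries, with algebraic multiplicity their repetition count


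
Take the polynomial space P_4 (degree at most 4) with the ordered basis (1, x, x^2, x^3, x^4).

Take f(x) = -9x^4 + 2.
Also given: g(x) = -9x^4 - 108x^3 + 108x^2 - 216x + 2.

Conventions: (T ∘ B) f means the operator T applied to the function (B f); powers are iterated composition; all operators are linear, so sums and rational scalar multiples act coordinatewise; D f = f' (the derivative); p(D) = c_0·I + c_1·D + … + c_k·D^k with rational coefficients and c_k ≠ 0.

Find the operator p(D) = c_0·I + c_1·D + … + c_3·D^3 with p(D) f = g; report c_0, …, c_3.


p(D) = I + 3·D − D^2 + D^3, i.e. c_0 = 1, c_1 = 3, c_2 = -1, c_3 = 1

D^0 f = -9x^4 + 2
D^1 f = -36x^3
D^2 f = -108x^2
D^3 f = -216x
matching coefficients of g against c_0 f + c_1 Df + … from the top degree down determines the c_i
solution: c_0 = 1, c_1 = 3, c_2 = -1, c_3 = 1


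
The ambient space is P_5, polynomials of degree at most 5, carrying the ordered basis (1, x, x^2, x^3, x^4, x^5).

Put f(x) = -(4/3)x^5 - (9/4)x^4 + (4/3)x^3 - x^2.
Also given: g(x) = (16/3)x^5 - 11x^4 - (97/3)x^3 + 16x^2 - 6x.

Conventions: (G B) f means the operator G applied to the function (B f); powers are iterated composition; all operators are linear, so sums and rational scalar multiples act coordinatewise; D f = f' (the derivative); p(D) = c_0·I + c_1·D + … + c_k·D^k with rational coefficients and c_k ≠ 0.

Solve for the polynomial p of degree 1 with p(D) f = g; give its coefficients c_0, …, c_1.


p(D) = -4·I + 3·D, i.e. c_0 = -4, c_1 = 3

D^0 f = -(4/3)x^5 - (9/4)x^4 + (4/3)x^3 - x^2
D^1 f = -(20/3)x^4 - 9x^3 + 4x^2 - 2x
matching coefficients of g against c_0 f + c_1 Df + … from the top degree down determines the c_i
solution: c_0 = -4, c_1 = 3


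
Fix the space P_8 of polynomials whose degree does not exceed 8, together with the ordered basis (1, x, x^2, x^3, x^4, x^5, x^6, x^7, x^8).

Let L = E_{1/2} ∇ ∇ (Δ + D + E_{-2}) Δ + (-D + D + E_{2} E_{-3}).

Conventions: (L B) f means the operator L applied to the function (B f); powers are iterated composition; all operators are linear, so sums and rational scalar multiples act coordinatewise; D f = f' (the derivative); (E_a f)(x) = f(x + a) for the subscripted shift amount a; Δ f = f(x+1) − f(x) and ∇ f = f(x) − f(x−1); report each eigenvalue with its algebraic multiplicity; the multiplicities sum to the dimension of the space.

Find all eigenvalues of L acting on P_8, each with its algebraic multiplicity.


image of 1: 1
image of x: x - 1
image of x^2: x^2 - 2x + 1
image of x^3: x^3 - 3x^2 + 3x + 5
image of x^4: x^4 - 4x^3 + 6x^2 + 20x + 1
image of x^5: x^5 - 5x^4 + 10x^3 + 50x^2 + 5x + 314
image of x^6: x^6 - 6x^5 + 15x^4 + 100x^3 + 15x^2 + 1884x - 839
image of x^7: x^7 - 7x^6 + 21x^5 + 175x^4 + 35x^3 + 6594x^2 - 5873x + 41425/8
image of x^8: x^8 - 8x^7 + 28x^6 + 280x^5 + 70x^4 + 17584x^3 - 23492x^2 + 41425x - 16295
the matrix is upper triangular; its diagonal is (1, 1, 1, 1, 1, 1, 1, 1, 1)
for a triangular matrix the eigenvalues are the diagonal entries, with algebraic multiplicity their repetition count

λ = 1 (multiplicity 9)


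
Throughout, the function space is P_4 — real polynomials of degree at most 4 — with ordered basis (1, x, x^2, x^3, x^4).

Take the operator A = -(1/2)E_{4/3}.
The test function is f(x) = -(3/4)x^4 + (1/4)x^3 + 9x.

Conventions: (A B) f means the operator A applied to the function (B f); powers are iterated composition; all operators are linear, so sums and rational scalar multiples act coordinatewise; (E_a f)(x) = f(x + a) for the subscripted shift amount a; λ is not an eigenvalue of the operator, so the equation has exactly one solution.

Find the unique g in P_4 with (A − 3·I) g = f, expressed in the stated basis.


write g with unknown coordinates in the stated basis and equate coefficients in (A − 3·I) g = f
solving from the highest basis element down gives g = (3/14)x^4 - (23/98)x^3 - (66/343)x^2 - (56390/21609)x + 239896/453789
check: A g = -(3/28)x^4 - (89/196)x^3 - (198/343)x^2 + (8437/7203)x + 239896/151263
so A g − 3·g = -(3/4)x^4 + (1/4)x^3 + 9x = f ✓

the result is g(x) = (3/14)x^4 - (23/98)x^3 - (66/343)x^2 - (56390/21609)x + 239896/453789


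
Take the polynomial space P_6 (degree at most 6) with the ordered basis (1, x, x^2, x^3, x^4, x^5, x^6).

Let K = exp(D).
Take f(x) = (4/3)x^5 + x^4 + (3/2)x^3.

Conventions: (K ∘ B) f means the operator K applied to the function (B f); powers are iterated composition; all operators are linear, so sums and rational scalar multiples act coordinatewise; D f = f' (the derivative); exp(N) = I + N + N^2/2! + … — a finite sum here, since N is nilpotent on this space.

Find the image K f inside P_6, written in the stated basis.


order-1 term: (20/3)x^4 + 4x^3 + (9/2)x^2
order-2 term: (40/3)x^3 + 6x^2 + (9/2)x
order-3 term: (40/3)x^2 + 4x + 3/2
order-4 term: (20/3)x + 1
order-5 term: 4/3
the series for exp(D) f terminates at order 5
exp(D) f = (4/3)x^5 + (23/3)x^4 + (113/6)x^3 + (143/6)x^2 + (91/6)x + 23/6

the image equals g(x) = (4/3)x^5 + (23/3)x^4 + (113/6)x^3 + (143/6)x^2 + (91/6)x + 23/6
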